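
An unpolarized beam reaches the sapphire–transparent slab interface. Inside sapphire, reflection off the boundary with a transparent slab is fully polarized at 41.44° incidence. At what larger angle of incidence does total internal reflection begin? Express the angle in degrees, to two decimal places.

From Brewster, n₂/n₁ = tan θ_B = tan 41.44° = 0.8829.
Then sin θ_c = n₂/n₁ = 0.8829, so θ_c = arcsin 0.8829 = 61.99°.

θ_c ≈ 61.99°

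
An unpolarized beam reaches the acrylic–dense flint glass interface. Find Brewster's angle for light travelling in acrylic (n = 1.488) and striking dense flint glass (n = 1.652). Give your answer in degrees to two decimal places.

θ_B ≈ 47.99°

Here n₂/n₁ = 1.652/1.488 = 1.1102, and Brewster's law gives tan θ_B = n₂/n₁. Taking the arctangent, θ_B = 47.99°.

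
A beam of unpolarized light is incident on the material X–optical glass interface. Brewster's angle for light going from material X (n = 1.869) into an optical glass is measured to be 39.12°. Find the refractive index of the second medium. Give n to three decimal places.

n ≈ 1.520

Full polarization of the reflected beam means tan θ_B = n₂/n₁, where n₁ is the incident medium (material X).
n₂ = n₁ tan θ_B = 1.869 × tan 39.12° = 1.520.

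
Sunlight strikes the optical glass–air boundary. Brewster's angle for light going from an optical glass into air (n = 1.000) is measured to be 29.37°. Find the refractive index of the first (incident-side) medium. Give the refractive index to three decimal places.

Brewster's law: tan θ_B = n₂/n₁ (light incident in an optical glass, refracted into air).
n₁ = n₂ / tan θ_B = 1.000 / tan 29.37° = 1.777.

n ≈ 1.777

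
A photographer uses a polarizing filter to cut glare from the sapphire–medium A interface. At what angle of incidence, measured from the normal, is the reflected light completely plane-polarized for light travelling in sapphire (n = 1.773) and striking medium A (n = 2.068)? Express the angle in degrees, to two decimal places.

θ_B ≈ 49.39°

tan θ_B = n₂/n₁ = 2.068/1.773 = 1.1664.
θ_B = arctan(1.1664) = 49.39°.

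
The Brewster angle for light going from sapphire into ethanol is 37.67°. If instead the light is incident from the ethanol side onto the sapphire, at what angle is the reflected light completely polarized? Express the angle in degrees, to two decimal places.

tan θ_B' = n₁/n₂ = 1/tan θ_B, so θ_B' = 90° − θ_B.
θ_B' = 90° − 37.67° = 52.33°.

θ_B' ≈ 52.33°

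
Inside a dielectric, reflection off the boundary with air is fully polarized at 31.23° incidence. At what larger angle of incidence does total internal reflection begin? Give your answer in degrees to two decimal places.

tan θ_B = n₂/n₁ = tan 31.23° = 0.6063.
Total internal reflection: sin θ_c = n₂/n₁ = 0.6063.
θ_c = arcsin(0.6063) = 37.33°.

θ_c ≈ 37.33°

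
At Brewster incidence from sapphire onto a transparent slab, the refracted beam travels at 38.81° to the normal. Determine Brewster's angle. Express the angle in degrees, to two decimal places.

At Brewster's angle the reflected and refracted rays are perpendicular, so θ_B + θ_t = 90°.
θ_B = 90° − 38.81° = 51.19°.

θ_B ≈ 51.19°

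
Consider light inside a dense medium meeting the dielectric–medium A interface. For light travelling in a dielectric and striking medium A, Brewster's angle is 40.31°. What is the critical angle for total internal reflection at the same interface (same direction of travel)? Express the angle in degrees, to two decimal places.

θ_c ≈ 58.03°

tan θ_B = n₂/n₁ = tan 40.31° = 0.8484.
Total internal reflection: sin θ_c = n₂/n₁ = 0.8484.
θ_c = arcsin(0.8484) = 58.03°.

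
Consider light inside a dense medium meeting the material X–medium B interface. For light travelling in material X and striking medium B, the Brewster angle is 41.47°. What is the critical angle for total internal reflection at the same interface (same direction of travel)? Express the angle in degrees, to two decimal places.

θ_c ≈ 62.10°

tan θ_B = n₂/n₁ = tan 41.47° = 0.8838.
Total internal reflection: sin θ_c = n₂/n₁ = 0.8838.
θ_c = arcsin(0.8838) = 62.10°.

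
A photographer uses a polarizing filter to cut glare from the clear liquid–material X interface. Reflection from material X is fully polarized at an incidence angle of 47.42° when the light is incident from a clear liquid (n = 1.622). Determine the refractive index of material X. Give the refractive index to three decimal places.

At Brewster's angle, tan θ_B = n₂/n₁ with n₁ on the incident side (a clear liquid) and n₂ on the transmitted side (material X).
n₂ = n₁ tan θ_B = 1.622 × tan 47.42° = 1.765.

n ≈ 1.765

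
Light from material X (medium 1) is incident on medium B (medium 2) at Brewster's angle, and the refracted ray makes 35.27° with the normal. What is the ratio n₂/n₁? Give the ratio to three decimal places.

n₂/n₁ ≈ 1.414

θ_B + θ_t = 90°, so θ_B = 90° − 35.27° = 54.73°.
tan θ_B = n₂/n₁, so n₂/n₁ = tan 54.73° = 1.414.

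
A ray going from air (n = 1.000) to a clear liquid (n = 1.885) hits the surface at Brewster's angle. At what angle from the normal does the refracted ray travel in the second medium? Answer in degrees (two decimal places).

tan θ_B = n₂/n₁ = 1.885/1.000 = 1.8850, so θ_B = 62.05°.
Since θ_B + θ_t = 90° at Brewster incidence, θ_t = 90° − 62.05° = 27.95°.

θ_t ≈ 27.95°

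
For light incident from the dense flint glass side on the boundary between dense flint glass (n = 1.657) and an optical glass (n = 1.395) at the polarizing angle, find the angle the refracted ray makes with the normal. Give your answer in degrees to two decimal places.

First find Brewster's angle: tan θ_B = 1.395/1.657 = 0.8419, giving θ_B = 40.09°.
The refracted ray is perpendicular to the reflected ray, so θ_t = 90° − θ_B = 49.91°.

θ_t ≈ 49.91°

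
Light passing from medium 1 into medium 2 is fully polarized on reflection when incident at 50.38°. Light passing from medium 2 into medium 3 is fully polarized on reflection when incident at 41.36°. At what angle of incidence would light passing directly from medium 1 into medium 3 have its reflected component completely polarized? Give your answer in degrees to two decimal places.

n₂/n₁ = tan 50.38° = 1.2079 and n₃/n₂ = tan 41.36° = 0.8804.
Multiplying, n₃/n₁ = 1.2079 × 0.8804 = 1.0634, and θ_B(1→3) = arctan 1.0634 = 46.76°.

θ_B ≈ 46.76°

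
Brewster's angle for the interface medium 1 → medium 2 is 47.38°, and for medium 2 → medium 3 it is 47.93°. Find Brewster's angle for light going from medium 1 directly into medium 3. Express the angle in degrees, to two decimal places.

θ_B ≈ 50.29°

n₂/n₁ = tan 47.38° = 1.0867 and n₃/n₂ = tan 47.93° = 1.1079.
So n₃/n₁ = (n₂/n₁)(n₃/n₂) = 1.0867 × 1.1079 = 1.2040.
θ_B(1→3) = arctan(1.2040) = 50.29°.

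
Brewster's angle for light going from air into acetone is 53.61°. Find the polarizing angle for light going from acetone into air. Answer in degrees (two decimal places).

θ_B' ≈ 36.39°

Reversing the direction swaps n₁ and n₂, so tan θ_B' = 1/tan θ_B and θ_B' = 90° − θ_B.
Hence θ_B' = 90° − 53.61° = 36.39°.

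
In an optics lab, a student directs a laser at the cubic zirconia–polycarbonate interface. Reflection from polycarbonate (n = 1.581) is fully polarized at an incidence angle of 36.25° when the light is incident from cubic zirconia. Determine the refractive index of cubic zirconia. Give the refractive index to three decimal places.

n ≈ 2.156

Brewster's law: tan θ_B = n₂/n₁ (light incident in cubic zirconia, refracted into polycarbonate).
n₁ = n₂ / tan θ_B = 1.581 / tan 36.25° = 2.156.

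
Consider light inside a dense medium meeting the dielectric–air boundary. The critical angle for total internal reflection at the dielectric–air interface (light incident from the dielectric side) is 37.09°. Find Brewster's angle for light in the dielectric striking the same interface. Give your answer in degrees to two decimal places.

θ_B ≈ 31.09°

sin θ_c = n₂/n₁, so n₂/n₁ = sin 37.09° = 0.6031.
Brewster: tan θ_B = n₂/n₁ = 0.6031.
θ_B = arctan(0.6031) = 31.09°.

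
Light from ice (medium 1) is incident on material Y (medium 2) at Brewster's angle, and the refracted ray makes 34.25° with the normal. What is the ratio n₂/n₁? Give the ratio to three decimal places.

θ_B + θ_t = 90°, so θ_B = 90° − 34.25° = 55.75°.
Then n₂/n₁ = tan θ_B = tan 55.75° = 1.469.

n₂/n₁ ≈ 1.469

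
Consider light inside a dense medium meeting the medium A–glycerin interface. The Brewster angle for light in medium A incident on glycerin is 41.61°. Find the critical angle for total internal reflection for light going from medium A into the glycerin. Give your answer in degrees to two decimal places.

n₂/n₁ = tan 41.61° = 0.8882; the critical angle satisfies sin θ_c = n₂/n₁.
θ_c = arcsin(0.8882) = 62.64°.

θ_c ≈ 62.64°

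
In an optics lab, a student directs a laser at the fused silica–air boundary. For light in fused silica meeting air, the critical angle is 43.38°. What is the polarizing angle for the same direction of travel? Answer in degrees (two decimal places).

θ_B ≈ 34.48°

At the critical angle sin θ_c = n₂/n₁, giving n₂/n₁ = sin 43.38° = 0.6868.
Then tan θ_B = n₂/n₁ = 0.6868, so θ_B = arctan 0.6868 = 34.48°.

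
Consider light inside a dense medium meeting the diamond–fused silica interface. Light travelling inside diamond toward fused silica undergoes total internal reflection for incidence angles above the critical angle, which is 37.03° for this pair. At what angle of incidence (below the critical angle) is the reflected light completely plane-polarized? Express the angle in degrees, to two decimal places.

θ_B ≈ 31.06°

At the critical angle sin θ_c = n₂/n₁, giving n₂/n₁ = sin 37.03° = 0.6022.
Then tan θ_B = n₂/n₁ = 0.6022, so θ_B = arctan 0.6022 = 31.06°.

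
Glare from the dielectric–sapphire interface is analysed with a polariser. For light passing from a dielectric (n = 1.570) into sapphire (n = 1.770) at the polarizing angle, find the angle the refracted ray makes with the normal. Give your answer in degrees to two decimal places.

θ_B = arctan(n₂/n₁) = arctan(1.770/1.570) = 48.43°.
At Brewster's angle the reflected and refracted rays are perpendicular, so θ_t = 90° − θ_B = 90° − 48.43° = 41.57°.

θ_t ≈ 41.57°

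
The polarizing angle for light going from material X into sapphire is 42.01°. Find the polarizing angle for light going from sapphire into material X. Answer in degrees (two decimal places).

θ_B' ≈ 47.99°

The two Brewster angles are complementary: θ_B' = 90° − θ_B = 90° − 42.01° = 47.99°.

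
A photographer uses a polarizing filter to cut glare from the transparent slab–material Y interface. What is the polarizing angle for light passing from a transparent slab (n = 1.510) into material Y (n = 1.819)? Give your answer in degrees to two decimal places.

θ_B ≈ 50.30°

Brewster's condition: tan θ_B = n₂/n₁ = 1.819/1.510 = 1.2046.
So θ_B = arctan 1.2046 = 50.30°.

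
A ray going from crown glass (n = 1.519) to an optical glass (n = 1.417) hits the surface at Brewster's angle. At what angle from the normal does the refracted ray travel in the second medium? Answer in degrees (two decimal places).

θ_t ≈ 46.99°

tan θ_B = n₂/n₁ = 1.417/1.519 = 0.9329, so θ_B = 43.01°.
At Brewster's angle the reflected and refracted rays are perpendicular, so θ_t = 90° − θ_B = 90° − 43.01° = 46.99°.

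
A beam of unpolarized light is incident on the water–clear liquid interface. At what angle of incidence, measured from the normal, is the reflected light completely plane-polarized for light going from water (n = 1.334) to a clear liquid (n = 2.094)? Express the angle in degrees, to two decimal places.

Here n₂/n₁ = 2.094/1.334 = 1.5697, and Brewster's law gives tan θ_B = n₂/n₁. Taking the arctangent, θ_B = 57.50°.

θ_B ≈ 57.50°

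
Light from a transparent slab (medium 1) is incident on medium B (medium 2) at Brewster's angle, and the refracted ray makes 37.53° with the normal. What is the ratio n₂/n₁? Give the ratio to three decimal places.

n₂/n₁ ≈ 1.302

θ_B + θ_t = 90°, so θ_B = 90° − 37.53° = 52.47°.
tan θ_B = n₂/n₁, so n₂/n₁ = tan 52.47° = 1.302.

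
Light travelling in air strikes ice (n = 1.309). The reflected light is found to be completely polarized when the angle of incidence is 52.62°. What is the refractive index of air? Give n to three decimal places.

Full polarization of the reflected beam means tan θ_B = n₂/n₁, where n₁ is the incident medium (air).
n₁ = n₂ / tan θ_B = 1.309 / tan 52.62° = 1.000.

n ≈ 1.000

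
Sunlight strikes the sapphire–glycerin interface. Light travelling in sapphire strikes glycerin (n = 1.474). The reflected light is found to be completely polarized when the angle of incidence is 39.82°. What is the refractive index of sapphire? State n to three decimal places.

n ≈ 1.768

Full polarization of the reflected beam means tan θ_B = n₂/n₁, where n₁ is the incident medium (sapphire).
n₁ = n₂ / tan θ_B = 1.474 / tan 39.82° = 1.768.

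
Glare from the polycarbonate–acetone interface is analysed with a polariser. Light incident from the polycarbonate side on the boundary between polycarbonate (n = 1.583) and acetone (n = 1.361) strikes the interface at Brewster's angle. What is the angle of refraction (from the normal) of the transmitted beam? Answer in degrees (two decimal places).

tan θ_B = n₂/n₁ = 1.361/1.583 = 0.8598, so θ_B = 40.69°.
Since θ_B + θ_t = 90° at Brewster incidence, θ_t = 90° − 40.69° = 49.31°.

θ_t ≈ 49.31°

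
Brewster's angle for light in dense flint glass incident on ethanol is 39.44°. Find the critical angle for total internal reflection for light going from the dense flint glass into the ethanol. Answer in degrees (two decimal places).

tan θ_B = n₂/n₁ = tan 39.44° = 0.8226.
Total internal reflection: sin θ_c = n₂/n₁ = 0.8226.
θ_c = arcsin(0.8226) = 55.34°.

θ_c ≈ 55.34°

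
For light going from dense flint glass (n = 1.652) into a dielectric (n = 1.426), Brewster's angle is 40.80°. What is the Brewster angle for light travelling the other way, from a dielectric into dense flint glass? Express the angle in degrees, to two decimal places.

θ_B' ≈ 49.20°

Reversing the direction swaps n₁ and n₂, so tan θ_B' = 1/tan θ_B and θ_B' = 90° − θ_B.
Hence θ_B' = 90° − 40.80° = 49.20°.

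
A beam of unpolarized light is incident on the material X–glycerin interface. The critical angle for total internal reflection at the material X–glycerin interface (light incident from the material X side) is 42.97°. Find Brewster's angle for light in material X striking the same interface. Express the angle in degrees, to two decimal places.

θ_B ≈ 34.28°

At the critical angle sin θ_c = n₂/n₁, giving n₂/n₁ = sin 42.97° = 0.6816.
Then tan θ_B = n₂/n₁ = 0.6816, so θ_B = arctan 0.6816 = 34.28°.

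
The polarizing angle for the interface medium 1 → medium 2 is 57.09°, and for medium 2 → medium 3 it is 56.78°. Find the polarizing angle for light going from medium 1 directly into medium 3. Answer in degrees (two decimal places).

θ_B ≈ 67.03°

tan θ_B(1→2) = n₂/n₁ = tan 57.09° = 1.5452.
tan θ_B(2→3) = n₃/n₂ = tan 56.78° = 1.5270.
Multiplying, n₃/n₁ = 1.5452 × 1.5270 = 2.3595, and θ_B(1→3) = arctan 2.3595 = 67.03°.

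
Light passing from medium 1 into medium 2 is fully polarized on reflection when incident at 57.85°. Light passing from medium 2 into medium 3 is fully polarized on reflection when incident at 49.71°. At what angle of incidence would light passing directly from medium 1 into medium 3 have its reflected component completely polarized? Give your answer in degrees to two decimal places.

θ_B ≈ 61.95°

n₂/n₁ = tan 57.85° = 1.5911 and n₃/n₂ = tan 49.71° = 1.1796.
Multiplying, n₃/n₁ = 1.5911 × 1.1796 = 1.8768, and θ_B(1→3) = arctan 1.8768 = 61.95°.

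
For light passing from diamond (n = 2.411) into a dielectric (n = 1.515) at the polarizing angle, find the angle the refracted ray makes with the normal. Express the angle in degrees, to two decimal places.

tan θ_B = n₂/n₁ = 1.515/2.411 = 0.6284, so θ_B = 32.14°.
At Brewster's angle the reflected and refracted rays are perpendicular, so θ_t = 90° − θ_B = 90° − 32.14° = 57.86°.

θ_t ≈ 57.86°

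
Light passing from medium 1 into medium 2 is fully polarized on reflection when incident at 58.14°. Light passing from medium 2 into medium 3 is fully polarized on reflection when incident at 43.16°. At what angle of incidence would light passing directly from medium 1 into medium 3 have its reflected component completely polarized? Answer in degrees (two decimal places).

θ_B ≈ 56.47°

n₂/n₁ = tan 58.14° = 1.6091 and n₃/n₂ = tan 43.16° = 0.9377.
Multiplying, n₃/n₁ = 1.6091 × 0.9377 = 1.5089, and θ_B(1→3) = arctan 1.5089 = 56.47°.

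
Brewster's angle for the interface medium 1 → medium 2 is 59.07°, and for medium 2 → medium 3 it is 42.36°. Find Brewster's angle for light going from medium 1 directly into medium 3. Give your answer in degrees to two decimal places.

θ_B ≈ 56.69°

n₂/n₁ = tan 59.07° = 1.6689 and n₃/n₂ = tan 42.36° = 0.9118.
n₃/n₁ = 1.5218. Then tan θ_B(1→3) = n₃/n₁, so θ_B(1→3) = arctan(1.5218) = 56.69°.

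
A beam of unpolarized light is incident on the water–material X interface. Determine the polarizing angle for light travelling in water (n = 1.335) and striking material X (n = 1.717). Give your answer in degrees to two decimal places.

θ_B ≈ 52.13°

Brewster's condition: tan θ_B = n₂/n₁ = 1.717/1.335 = 1.2861.
So θ_B = arctan 1.2861 = 52.13°.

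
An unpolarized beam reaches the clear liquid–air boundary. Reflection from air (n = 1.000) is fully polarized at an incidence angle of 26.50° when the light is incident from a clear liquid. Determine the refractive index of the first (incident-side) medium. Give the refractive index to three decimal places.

n ≈ 2.006

At Brewster's angle, tan θ_B = n₂/n₁ with n₁ on the incident side (a clear liquid) and n₂ on the transmitted side (air).
n₁ = n₂ / tan θ_B = 1.000 / tan 26.50° = 2.006.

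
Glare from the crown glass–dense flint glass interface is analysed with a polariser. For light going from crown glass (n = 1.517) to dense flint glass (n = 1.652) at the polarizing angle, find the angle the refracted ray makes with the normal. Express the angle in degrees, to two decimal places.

θ_t ≈ 42.56°

First find Brewster's angle: tan θ_B = 1.652/1.517 = 1.0890, giving θ_B = 47.44°.
The refracted ray is perpendicular to the reflected ray, so θ_t = 90° − θ_B = 42.56°.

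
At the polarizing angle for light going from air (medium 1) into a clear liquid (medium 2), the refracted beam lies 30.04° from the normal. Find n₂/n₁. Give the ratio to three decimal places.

At Brewster incidence θ_B = 90° − θ_t = 90° − 30.04° = 59.96°.
Then n₂/n₁ = tan θ_B = tan 59.96° = 1.729.

n₂/n₁ ≈ 1.729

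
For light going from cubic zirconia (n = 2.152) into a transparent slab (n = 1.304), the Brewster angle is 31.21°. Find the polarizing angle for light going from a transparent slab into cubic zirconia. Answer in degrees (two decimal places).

The two Brewster angles are complementary: θ_B' = 90° − θ_B = 90° − 31.21° = 58.79°.

θ_B' ≈ 58.79°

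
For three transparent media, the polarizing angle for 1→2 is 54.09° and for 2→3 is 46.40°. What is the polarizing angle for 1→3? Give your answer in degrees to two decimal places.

Each Brewster angle gives a ratio: n₂/n₁ = tan 54.09° = 1.3809, n₃/n₂ = tan 46.40° = 1.0501.
n₃/n₁ = 1.4501. Then tan θ_B(1→3) = n₃/n₁, so θ_B(1→3) = arctan(1.4501) = 55.41°.

θ_B ≈ 55.41°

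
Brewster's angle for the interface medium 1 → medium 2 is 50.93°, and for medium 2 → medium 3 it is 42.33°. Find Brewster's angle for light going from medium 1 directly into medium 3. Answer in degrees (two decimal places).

tan θ_B(1→2) = n₂/n₁ = tan 50.93° = 1.2318.
tan θ_B(2→3) = n₃/n₂ = tan 42.33° = 0.9109.
n₃/n₁ = 1.1220. Then tan θ_B(1→3) = n₃/n₁, so θ_B(1→3) = arctan(1.1220) = 48.29°.

θ_B ≈ 48.29°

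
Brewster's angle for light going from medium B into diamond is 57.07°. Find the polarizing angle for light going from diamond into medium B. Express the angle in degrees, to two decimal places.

θ_B' ≈ 32.93°

The two Brewster angles are complementary: θ_B' = 90° − θ_B = 90° − 57.07° = 32.93°.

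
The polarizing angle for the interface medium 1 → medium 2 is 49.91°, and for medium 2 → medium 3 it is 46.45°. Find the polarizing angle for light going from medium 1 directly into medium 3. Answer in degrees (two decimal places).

tan θ_B(1→2) = n₂/n₁ = tan 49.91° = 1.1880.
tan θ_B(2→3) = n₃/n₂ = tan 46.45° = 1.0519.
n₃/n₁ = 1.2497. Then tan θ_B(1→3) = n₃/n₁, so θ_B(1→3) = arctan(1.2497) = 51.33°.

θ_B ≈ 51.33°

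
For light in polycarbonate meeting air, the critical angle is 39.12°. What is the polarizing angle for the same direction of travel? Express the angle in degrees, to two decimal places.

sin θ_c = n₂/n₁, so n₂/n₁ = sin 39.12° = 0.6309.
Brewster: tan θ_B = n₂/n₁ = 0.6309.
θ_B = arctan(0.6309) = 32.25°.

θ_B ≈ 32.25°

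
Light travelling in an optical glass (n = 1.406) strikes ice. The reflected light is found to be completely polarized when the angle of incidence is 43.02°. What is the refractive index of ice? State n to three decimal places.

Full polarization of the reflected beam means tan θ_B = n₂/n₁, where n₁ is the incident medium (an optical glass).
n₂ = n₁ tan θ_B = 1.406 × tan 43.02° = 1.312.

n ≈ 1.312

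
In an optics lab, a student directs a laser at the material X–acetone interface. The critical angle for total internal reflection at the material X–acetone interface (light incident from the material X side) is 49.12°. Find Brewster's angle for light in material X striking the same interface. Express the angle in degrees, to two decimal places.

sin θ_c = n₂/n₁, so n₂/n₁ = sin 49.12° = 0.7561.
Brewster: tan θ_B = n₂/n₁ = 0.7561.
θ_B = arctan(0.7561) = 37.09°.

θ_B ≈ 37.09°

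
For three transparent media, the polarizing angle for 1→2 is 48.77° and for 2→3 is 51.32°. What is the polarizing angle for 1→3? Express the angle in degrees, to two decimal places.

tan θ_B(1→2) = n₂/n₁ = tan 48.77° = 1.1411.
tan θ_B(2→3) = n₃/n₂ = tan 51.32° = 1.2491.
Multiplying, n₃/n₁ = 1.1411 × 1.2491 = 1.4253, and θ_B(1→3) = arctan 1.4253 = 54.95°.

θ_B ≈ 54.95°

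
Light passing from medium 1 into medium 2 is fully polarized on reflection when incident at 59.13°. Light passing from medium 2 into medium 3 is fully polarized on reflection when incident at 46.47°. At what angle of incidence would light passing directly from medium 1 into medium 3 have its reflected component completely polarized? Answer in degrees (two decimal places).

n₂/n₁ = tan 59.13° = 1.6729 and n₃/n₂ = tan 46.47° = 1.0527.
Multiplying, n₃/n₁ = 1.6729 × 1.0527 = 1.7610, and θ_B(1→3) = arctan 1.7610 = 60.41°.

θ_B ≈ 60.41°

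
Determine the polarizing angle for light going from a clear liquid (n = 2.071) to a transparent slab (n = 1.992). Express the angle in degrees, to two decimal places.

Brewster's condition: tan θ_B = n₂/n₁ = 1.992/2.071 = 0.9619. Taking the arctangent, θ_B = 43.89°.

θ_B ≈ 43.89°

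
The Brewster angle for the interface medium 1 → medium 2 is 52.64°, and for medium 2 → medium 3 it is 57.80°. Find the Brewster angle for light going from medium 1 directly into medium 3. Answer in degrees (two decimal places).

θ_B ≈ 64.32°

Each Brewster angle gives a ratio: n₂/n₁ = tan 52.64° = 1.3098, n₃/n₂ = tan 57.80° = 1.5880.
n₃/n₁ = 2.0800. Then tan θ_B(1→3) = n₃/n₁, so θ_B(1→3) = arctan(2.0800) = 64.32°.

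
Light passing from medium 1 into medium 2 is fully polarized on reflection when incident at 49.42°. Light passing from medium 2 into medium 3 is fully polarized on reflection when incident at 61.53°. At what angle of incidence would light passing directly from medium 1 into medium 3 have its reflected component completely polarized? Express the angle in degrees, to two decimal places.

Each Brewster angle gives a ratio: n₂/n₁ = tan 49.42° = 1.1675, n₃/n₂ = tan 61.53° = 1.8441.
n₃/n₁ = 2.1530. Then tan θ_B(1→3) = n₃/n₁, so θ_B(1→3) = arctan(2.1530) = 65.09°.

θ_B ≈ 65.09°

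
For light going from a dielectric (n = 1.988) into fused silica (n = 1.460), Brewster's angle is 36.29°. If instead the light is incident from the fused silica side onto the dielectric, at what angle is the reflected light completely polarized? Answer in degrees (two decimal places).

θ_B' ≈ 53.71°

tan θ_B' = n₁/n₂ = 1/tan θ_B, so θ_B' = 90° − θ_B.
θ_B' = 90° − 36.29° = 53.71°.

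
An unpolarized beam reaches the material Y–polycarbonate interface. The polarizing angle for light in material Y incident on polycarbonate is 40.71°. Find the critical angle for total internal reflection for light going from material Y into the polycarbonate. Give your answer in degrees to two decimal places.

From Brewster, n₂/n₁ = tan θ_B = tan 40.71° = 0.8604.
Then sin θ_c = n₂/n₁ = 0.8604, so θ_c = arcsin 0.8604 = 59.37°.

θ_c ≈ 59.37°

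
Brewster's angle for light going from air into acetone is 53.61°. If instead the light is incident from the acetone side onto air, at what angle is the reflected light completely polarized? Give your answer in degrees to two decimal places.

The two Brewster angles are complementary: θ_B' = 90° − θ_B = 90° − 53.61° = 36.39°.

θ_B' ≈ 36.39°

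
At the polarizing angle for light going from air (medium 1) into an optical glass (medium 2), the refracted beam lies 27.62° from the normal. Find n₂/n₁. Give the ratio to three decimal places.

n₂/n₁ ≈ 1.911

θ_B + θ_t = 90°, so θ_B = 90° − 27.62° = 62.38°.
Then n₂/n₁ = tan θ_B = tan 62.38° = 1.911.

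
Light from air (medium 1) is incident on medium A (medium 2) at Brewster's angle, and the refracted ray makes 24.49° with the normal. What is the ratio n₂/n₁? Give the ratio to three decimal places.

n₂/n₁ ≈ 2.195

θ_B + θ_t = 90°, so θ_B = 90° − 24.49° = 65.51°.
tan θ_B = n₂/n₁, so n₂/n₁ = tan 65.51° = 2.195.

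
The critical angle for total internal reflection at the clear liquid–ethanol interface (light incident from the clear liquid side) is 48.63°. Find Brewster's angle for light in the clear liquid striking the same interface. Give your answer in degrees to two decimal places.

θ_B ≈ 36.89°

n₂/n₁ = sin θ_c = sin 48.63° = 0.7505.
tan θ_B equals the same ratio, so θ_B = arctan(0.7505) = 36.89°.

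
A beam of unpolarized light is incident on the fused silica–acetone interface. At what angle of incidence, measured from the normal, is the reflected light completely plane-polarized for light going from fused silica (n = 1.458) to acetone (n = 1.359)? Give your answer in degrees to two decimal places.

θ_B ≈ 42.99°

At Brewster's angle the reflected and refracted rays are perpendicular, which with Snell's law gives tan θ_B = n₂/n₁.
tan θ_B = n₂/n₁ = 1.359/1.458 = 0.9321.
So θ_B = arctan 0.9321 = 42.99°.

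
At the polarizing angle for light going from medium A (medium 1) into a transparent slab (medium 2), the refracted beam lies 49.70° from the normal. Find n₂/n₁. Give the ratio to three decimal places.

θ_B + θ_t = 90°, so θ_B = 90° − 49.70° = 40.30°.
Then n₂/n₁ = tan θ_B = tan 40.30° = 0.848.

n₂/n₁ ≈ 0.848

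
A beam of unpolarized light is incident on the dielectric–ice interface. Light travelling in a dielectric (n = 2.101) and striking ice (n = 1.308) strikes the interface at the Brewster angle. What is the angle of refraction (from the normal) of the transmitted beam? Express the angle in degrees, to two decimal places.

θ_t ≈ 58.10°

θ_B = arctan(n₂/n₁) = arctan(1.308/2.101) = 31.90°.
Since θ_B + θ_t = 90° at Brewster incidence, θ_t = 90° − 31.90° = 58.10°.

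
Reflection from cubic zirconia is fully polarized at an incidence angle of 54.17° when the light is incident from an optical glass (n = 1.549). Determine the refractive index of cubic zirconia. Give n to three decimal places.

n ≈ 2.145

At the polarizing angle, tan θ_B = n₂/n₁ with n₁ on the incident side (an optical glass) and n₂ on the transmitted side (cubic zirconia).
n₂ = n₁ tan θ_B = 1.549 × tan 54.17° = 2.145.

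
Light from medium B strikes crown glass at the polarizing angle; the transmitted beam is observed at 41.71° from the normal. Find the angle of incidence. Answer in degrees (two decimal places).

θ_B ≈ 48.29°

At Brewster's angle the reflected and refracted rays are perpendicular, so θ_B + θ_t = 90°.
θ_B = 90° − 41.71° = 48.29°.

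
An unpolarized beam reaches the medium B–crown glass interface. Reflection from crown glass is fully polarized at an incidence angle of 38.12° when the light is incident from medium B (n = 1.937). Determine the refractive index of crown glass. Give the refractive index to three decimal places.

n ≈ 1.520

At Brewster's angle, tan θ_B = n₂/n₁ with n₁ on the incident side (medium B) and n₂ on the transmitted side (crown glass).
n₂ = n₁ tan θ_B = 1.937 × tan 38.12° = 1.520.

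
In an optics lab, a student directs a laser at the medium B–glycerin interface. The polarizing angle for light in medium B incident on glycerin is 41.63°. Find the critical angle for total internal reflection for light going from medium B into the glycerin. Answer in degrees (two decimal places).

n₂/n₁ = tan 41.63° = 0.8888; the critical angle satisfies sin θ_c = n₂/n₁.
θ_c = arcsin(0.8888) = 62.72°.

θ_c ≈ 62.72°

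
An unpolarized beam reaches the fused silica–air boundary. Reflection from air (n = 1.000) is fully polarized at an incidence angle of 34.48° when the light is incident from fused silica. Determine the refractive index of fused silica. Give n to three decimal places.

n ≈ 1.456

Full polarization of the reflected beam means tan θ_B = n₂/n₁, where n₁ is the incident medium (fused silica).
n₁ = n₂ / tan θ_B = 1.000 / tan 34.48° = 1.456.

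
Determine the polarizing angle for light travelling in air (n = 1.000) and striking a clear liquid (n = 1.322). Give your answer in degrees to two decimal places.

θ_B ≈ 52.90°

Here n₂/n₁ = 1.322/1.000 = 1.3220, and Brewster's law gives tan θ_B = n₂/n₁.
θ_B = arctan(1.3220) = 52.90°.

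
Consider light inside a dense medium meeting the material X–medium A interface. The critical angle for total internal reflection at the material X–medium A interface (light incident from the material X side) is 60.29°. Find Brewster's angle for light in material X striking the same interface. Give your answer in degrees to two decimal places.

θ_B ≈ 40.98°

n₂/n₁ = sin θ_c = sin 60.29° = 0.8685.
tan θ_B equals the same ratio, so θ_B = arctan(0.8685) = 40.98°.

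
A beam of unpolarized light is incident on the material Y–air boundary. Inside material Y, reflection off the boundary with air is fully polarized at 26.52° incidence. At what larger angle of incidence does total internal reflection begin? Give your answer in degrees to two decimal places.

tan θ_B = n₂/n₁ = tan 26.52° = 0.4990.
Total internal reflection: sin θ_c = n₂/n₁ = 0.4990.
θ_c = arcsin(0.4990) = 29.94°.

θ_c ≈ 29.94°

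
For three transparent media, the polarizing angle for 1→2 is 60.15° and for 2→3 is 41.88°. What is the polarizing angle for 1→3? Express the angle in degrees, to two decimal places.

θ_B ≈ 57.38°

n₂/n₁ = tan 60.15° = 1.7426 and n₃/n₂ = tan 41.88° = 0.8966.
n₃/n₁ = 1.5624. Then tan θ_B(1→3) = n₃/n₁, so θ_B(1→3) = arctan(1.5624) = 57.38°.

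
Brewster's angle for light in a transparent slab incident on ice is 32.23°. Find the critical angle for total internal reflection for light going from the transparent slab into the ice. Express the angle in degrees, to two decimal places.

n₂/n₁ = tan 32.23° = 0.6305; the critical angle satisfies sin θ_c = n₂/n₁.
θ_c = arcsin(0.6305) = 39.08°.

θ_c ≈ 39.08°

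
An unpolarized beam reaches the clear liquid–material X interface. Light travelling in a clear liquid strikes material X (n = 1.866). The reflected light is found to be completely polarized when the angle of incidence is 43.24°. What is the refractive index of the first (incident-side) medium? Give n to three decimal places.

n ≈ 1.984

At the polarizing angle, tan θ_B = n₂/n₁ with n₁ on the incident side (a clear liquid) and n₂ on the transmitted side (material X).
n₁ = n₂ / tan θ_B = 1.866 / tan 43.24° = 1.984.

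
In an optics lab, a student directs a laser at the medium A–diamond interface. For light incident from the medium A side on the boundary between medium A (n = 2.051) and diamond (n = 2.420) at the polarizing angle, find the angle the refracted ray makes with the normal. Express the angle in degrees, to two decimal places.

First find Brewster's angle: tan θ_B = 2.420/2.051 = 1.1799, giving θ_B = 49.72°.
The refracted ray is perpendicular to the reflected ray, so θ_t = 90° − θ_B = 40.28°.

θ_t ≈ 40.28°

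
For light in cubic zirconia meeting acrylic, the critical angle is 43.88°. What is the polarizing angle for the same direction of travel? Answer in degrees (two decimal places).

θ_B ≈ 34.73°

n₂/n₁ = sin θ_c = sin 43.88° = 0.6932.
tan θ_B equals the same ratio, so θ_B = arctan(0.6932) = 34.73°.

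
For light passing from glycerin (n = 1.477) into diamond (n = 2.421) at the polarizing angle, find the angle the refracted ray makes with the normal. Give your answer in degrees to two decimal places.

First find Brewster's angle: tan θ_B = 2.421/1.477 = 1.6391, giving θ_B = 58.61°.
At Brewster's angle the reflected and refracted rays are perpendicular, so θ_t = 90° − θ_B = 90° − 58.61° = 31.39°.

θ_t ≈ 31.39°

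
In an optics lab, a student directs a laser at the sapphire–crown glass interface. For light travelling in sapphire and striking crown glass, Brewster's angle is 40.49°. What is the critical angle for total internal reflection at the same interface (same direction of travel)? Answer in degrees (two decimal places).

θ_c ≈ 58.63°

n₂/n₁ = tan 40.49° = 0.8538; the critical angle satisfies sin θ_c = n₂/n₁.
θ_c = arcsin(0.8538) = 58.63°.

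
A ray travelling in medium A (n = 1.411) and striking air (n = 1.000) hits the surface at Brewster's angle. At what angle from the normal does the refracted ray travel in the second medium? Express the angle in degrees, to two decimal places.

First find Brewster's angle: tan θ_B = 1.000/1.411 = 0.7087, giving θ_B = 35.33°.
At Brewster's angle the reflected and refracted rays are perpendicular, so θ_t = 90° − θ_B = 90° − 35.33° = 54.67°.

θ_t ≈ 54.67°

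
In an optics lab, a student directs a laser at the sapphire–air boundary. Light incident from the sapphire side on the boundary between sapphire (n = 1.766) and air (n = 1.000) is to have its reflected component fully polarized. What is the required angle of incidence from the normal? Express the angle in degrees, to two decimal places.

θ_B ≈ 29.52°

Brewster's condition: tan θ_B = n₂/n₁ = 1.000/1.766 = 0.5663.
So θ_B = arctan 0.5663 = 29.52°.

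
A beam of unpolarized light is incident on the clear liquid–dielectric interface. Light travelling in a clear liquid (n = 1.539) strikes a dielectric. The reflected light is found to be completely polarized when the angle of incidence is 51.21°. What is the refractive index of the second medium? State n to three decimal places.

At Brewster's angle, tan θ_B = n₂/n₁ with n₁ on the incident side (a clear liquid) and n₂ on the transmitted side (a dielectric).
n₂ = n₁ tan θ_B = 1.539 × tan 51.21° = 1.915.

n ≈ 1.915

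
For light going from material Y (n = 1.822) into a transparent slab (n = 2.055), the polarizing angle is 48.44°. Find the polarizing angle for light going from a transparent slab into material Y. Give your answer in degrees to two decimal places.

θ_B' ≈ 41.56°

tan θ_B' = n₁/n₂ = 1/tan θ_B, so θ_B' = 90° − θ_B.
θ_B' = 90° − 48.44° = 41.56°.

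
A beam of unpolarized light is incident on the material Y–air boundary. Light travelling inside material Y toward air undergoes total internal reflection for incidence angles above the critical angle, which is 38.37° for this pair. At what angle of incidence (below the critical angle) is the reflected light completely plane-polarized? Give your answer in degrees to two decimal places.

θ_B ≈ 31.83°

At the critical angle sin θ_c = n₂/n₁, giving n₂/n₁ = sin 38.37° = 0.6207.
Then tan θ_B = n₂/n₁ = 0.6207, so θ_B = arctan 0.6207 = 31.83°.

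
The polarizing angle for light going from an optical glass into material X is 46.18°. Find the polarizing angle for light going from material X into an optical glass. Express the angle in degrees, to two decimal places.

tan θ_B' = n₁/n₂ = 1/tan θ_B, so θ_B' = 90° − θ_B.
θ_B' = 90° − 46.18° = 43.82°.

θ_B' ≈ 43.82°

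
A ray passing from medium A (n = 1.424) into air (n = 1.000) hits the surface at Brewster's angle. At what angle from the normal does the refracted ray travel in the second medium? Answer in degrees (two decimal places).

First find Brewster's angle: tan θ_B = 1.000/1.424 = 0.7022, giving θ_B = 35.08°.
At Brewster's angle the reflected and refracted rays are perpendicular, so θ_t = 90° − θ_B = 90° − 35.08° = 54.92°.

θ_t ≈ 54.92°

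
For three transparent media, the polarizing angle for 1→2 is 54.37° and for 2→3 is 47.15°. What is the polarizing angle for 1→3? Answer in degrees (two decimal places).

θ_B ≈ 56.38°

Each Brewster angle gives a ratio: n₂/n₁ = tan 54.37° = 1.3952, n₃/n₂ = tan 47.15° = 1.0780.
n₃/n₁ = 1.5041. Then tan θ_B(1→3) = n₃/n₁, so θ_B(1→3) = arctan(1.5041) = 56.38°.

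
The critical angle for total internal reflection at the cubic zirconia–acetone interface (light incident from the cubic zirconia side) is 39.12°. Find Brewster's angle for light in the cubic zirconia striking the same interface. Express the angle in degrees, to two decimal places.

n₂/n₁ = sin θ_c = sin 39.12° = 0.6309.
tan θ_B equals the same ratio, so θ_B = arctan(0.6309) = 32.25°.

θ_B ≈ 32.25°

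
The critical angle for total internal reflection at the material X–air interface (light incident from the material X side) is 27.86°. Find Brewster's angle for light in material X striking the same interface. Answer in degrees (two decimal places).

At the critical angle sin θ_c = n₂/n₁, giving n₂/n₁ = sin 27.86° = 0.4673.
Then tan θ_B = n₂/n₁ = 0.4673, so θ_B = arctan 0.4673 = 25.05°.

θ_B ≈ 25.05°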